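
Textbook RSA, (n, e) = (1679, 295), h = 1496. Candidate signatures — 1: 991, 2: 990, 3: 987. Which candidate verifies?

Candidate 1: Squares mod 1679: 991^1≡991, 991^2≡1545, 991^4≡1166, 991^8≡1245, 991^16≡308, 991^32≡840, 991^64≡420, 991^128≡105, 991^256≡951; 295 = 256 + 32 + 4 + 2 + 1, so 991^295 ≡ 951·840·1166·1545·991 ≡ 1547 (mod 1679)
Candidate 2: Squares mod 1679: 990^1≡990, 990^2≡1243, 990^4≡369, 990^8≡162, 990^16≡1059, 990^32≡1588, 990^64≡1565, 990^128≡1243, 990^256≡369; 295 = 256 + 32 + 4 + 2 + 1, so 990^295 ≡ 369·1588·369·1243·990 ≡ 1496 (mod 1679)
  → matches h = 1496
Candidate 3: Squares mod 1679: 987^1≡987, 987^2≡349, 987^4≡913, 987^8≡785, 987^16≡32, 987^32≡1024, 987^64≡880, 987^128≡381, 987^256≡767; 295 = 256 + 32 + 4 + 2 + 1, so 987^295 ≡ 767·1024·913·349·987 ≡ 937 (mod 1679)

2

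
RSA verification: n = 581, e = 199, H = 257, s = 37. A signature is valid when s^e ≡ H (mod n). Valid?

no

s^2 ≡ 37^2 = 1369 ≡ 207
s^4 ≡ 207^2 = 42849 ≡ 436
s^8 ≡ 436^2 = 190096 ≡ 109
s^16 ≡ 109^2 = 11881 ≡ 261
s^32 ≡ 261^2 = 68121 ≡ 144
s^64 ≡ 144^2 = 20736 ≡ 401
s^128 ≡ 401^2 = 160801 ≡ 445
199 = 128 + 64 + 4 + 2 + 1, so s^199 ≡ 445·401·436·207·37 ≡ 324 (mod 581)
The recovered value 324 does not match the digest 257.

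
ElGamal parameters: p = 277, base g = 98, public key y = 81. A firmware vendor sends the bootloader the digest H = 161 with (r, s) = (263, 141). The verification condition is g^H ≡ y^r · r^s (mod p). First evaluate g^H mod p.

98^2 = 9604 ≡ 186
98^4 ≡ 186^2 = 34596 ≡ 248
98^8 ≡ 248^2 = 61504 ≡ 10
98^16 ≡ 10^2 = 100
98^32 ≡ 100^2 = 10000 ≡ 28
98^64 ≡ 28^2 = 784 ≡ 230
98^128 ≡ 230^2 = 52900 ≡ 270
161 = 128 + 32 + 1, so 98^161 ≡ 270·28·98 ≡ 182 (mod 277)

182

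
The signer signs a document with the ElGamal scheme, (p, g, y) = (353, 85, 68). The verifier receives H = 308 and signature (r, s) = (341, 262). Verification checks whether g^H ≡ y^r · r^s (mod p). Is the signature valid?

Left side g^H mod p:
85^2 = 7225 ≡ 165
85^4 ≡ 165^2 = 27225 ≡ 44
85^8 ≡ 44^2 = 1936 ≡ 171
85^16 ≡ 171^2 = 29241 ≡ 295
85^32 ≡ 295^2 = 87025 ≡ 187
85^64 ≡ 187^2 = 34969 ≡ 22
85^128 ≡ 22^2 = 484 ≡ 131
85^256 ≡ 131^2 = 17161 ≡ 217
308 = 256 + 32 + 16 + 4, so 85^308 ≡ 217·187·295·44 ≡ 237 (mod 353)
Right side y^r · r^s mod p:
68^2 = 4624 ≡ 35
68^4 ≡ 35^2 = 1225 ≡ 166
68^8 ≡ 166^2 = 27556 ≡ 22
68^16 ≡ 22^2 = 484 ≡ 131
68^32 ≡ 131^2 = 17161 ≡ 217
68^64 ≡ 217^2 = 47089 ≡ 140
68^128 ≡ 140^2 = 19600 ≡ 185
68^256 ≡ 185^2 = 34225 ≡ 337
341 = 256 + 64 + 16 + 4 + 1, so 68^341 ≡ 337·140·131·166·68 ≡ 70 (mod 353)
341^2 = 116281 ≡ 144
341^4 ≡ 144^2 = 20736 ≡ 262
341^8 ≡ 262^2 = 68644 ≡ 162
341^16 ≡ 162^2 = 26244 ≡ 122
341^32 ≡ 122^2 = 14884 ≡ 58
341^64 ≡ 58^2 = 3364 ≡ 187
341^128 ≡ 187^2 = 34969 ≡ 22
341^256 ≡ 22^2 = 484 ≡ 131
262 = 256 + 4 + 2, so 341^262 ≡ 131·262·144 ≡ 15 (mod 353)
70·15 = 1050 ≡ 344 (mod 353)
237 ≠ 344, so verification fails.

invalid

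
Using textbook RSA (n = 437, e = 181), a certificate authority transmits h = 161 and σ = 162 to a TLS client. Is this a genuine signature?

forged

σ^2 ≡ 162^2 = 26244 ≡ 24
σ^4 ≡ 24^2 = 576 ≡ 139
σ^8 ≡ 139^2 = 19321 ≡ 93
σ^16 ≡ 93^2 = 8649 ≡ 346
σ^32 ≡ 346^2 = 119716 ≡ 415
σ^64 ≡ 415^2 = 172225 ≡ 47
σ^128 ≡ 47^2 = 2209 ≡ 24
181 = 128 + 32 + 16 + 4 + 1, so σ^181 ≡ 24·415·346·139·162 ≡ 162 (mod 437)
σ^181 mod 437 = 162, but h = 161.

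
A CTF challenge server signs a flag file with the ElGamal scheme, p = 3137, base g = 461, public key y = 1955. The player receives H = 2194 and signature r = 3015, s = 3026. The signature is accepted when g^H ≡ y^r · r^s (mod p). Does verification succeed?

Left side g^H mod p:
Squares mod 3137: 461^1≡461, 461^2≡2342, 461^4≡1488, 461^8≡2559, 461^16≡1562, 461^32≡2395, 461^64≡1589, 461^128≡2773, 461^256≡742, 461^512≡1589, 461^1024≡2773, 461^2048≡742
2194 = 2048 + 128 + 16 + 2, so 461^2194 ≡ 742·2773·1562·2342 ≡ 2930 (mod 3137)
Right side y^r · r^s mod p:
Squares mod 3137: 1955^1≡1955, 1955^2≡1159, 1955^4≡645, 1955^8≡1941, 1955^16≡3081, 1955^32≡3136, 1955^64≡1, 1955^128≡1, 1955^256≡1, 1955^512≡1, 1955^1024≡1, 1955^2048≡1
3015 = 2048 + 512 + 256 + 128 + 64 + 4 + 2 + 1, so 1955^3015 ≡ 1·1·1·1·1·645·1159·1955 ≡ 1328 (mod 3137)
Squares mod 3137: 3015^1≡3015, 3015^2≡2336, 3015^4≡1653, 3015^8≡82, 3015^16≡450, 3015^32≡1732, 3015^64≡852, 3015^128≡1257, 3015^256≡2138, 3015^512≡435, 3015^1024≡1005, 3015^2048≡3048
3026 = 2048 + 512 + 256 + 128 + 64 + 16 + 2, so 3015^3026 ≡ 3048·435·2138·1257·852·450·2336 ≡ 709 (mod 3137)
1328·709 = 941552 ≡ 452 (mod 3137)
2930 ≠ 452, so verification fails.

fails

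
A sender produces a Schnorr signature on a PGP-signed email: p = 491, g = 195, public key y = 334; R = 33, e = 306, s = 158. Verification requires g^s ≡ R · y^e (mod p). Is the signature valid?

g^s mod p:
195^158 mod 491 = 415
R · y^e mod p:
334^306 mod 491 = 290
33·290 = 9570 ≡ 241 (mod 491)
415 ≠ 241; the check fails.

invalid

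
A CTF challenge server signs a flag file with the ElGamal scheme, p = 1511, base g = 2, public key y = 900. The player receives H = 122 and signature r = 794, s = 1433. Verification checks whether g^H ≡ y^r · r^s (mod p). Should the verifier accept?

reject

Left side g^H mod p:
2^2 = 4
2^4 ≡ 4^2 = 16
2^8 ≡ 16^2 = 256
2^16 ≡ 256^2 = 65536 ≡ 563
2^32 ≡ 563^2 = 316969 ≡ 1170
2^64 ≡ 1170^2 = 1368900 ≡ 1445
122 = 64 + 32 + 16 + 8 + 2, so 2^122 ≡ 1445·1170·563·256·4 ≡ 918 (mod 1511)
Right side y^r · r^s mod p:
900^2 = 810000 ≡ 104
900^4 ≡ 104^2 = 10816 ≡ 239
900^8 ≡ 239^2 = 57121 ≡ 1214
900^16 ≡ 1214^2 = 1473796 ≡ 571
900^32 ≡ 571^2 = 326041 ≡ 1176
900^64 ≡ 1176^2 = 1382976 ≡ 411
900^128 ≡ 411^2 = 168921 ≡ 1200
900^256 ≡ 1200^2 = 1440000 ≡ 17
900^512 ≡ 17^2 = 289
794 = 512 + 256 + 16 + 8 + 2, so 900^794 ≡ 289·17·571·1214·104 ≡ 35 (mod 1511)
794^2 = 630436 ≡ 349
794^4 ≡ 349^2 = 121801 ≡ 921
794^8 ≡ 921^2 = 848241 ≡ 570
794^16 ≡ 570^2 = 324900 ≡ 35
794^32 ≡ 35^2 = 1225
794^64 ≡ 1225^2 = 1500625 ≡ 202
794^128 ≡ 202^2 = 40804 ≡ 7
794^256 ≡ 7^2 = 49
794^512 ≡ 49^2 = 2401 ≡ 890
794^1024 ≡ 890^2 = 792100 ≡ 336
1433 = 1024 + 256 + 128 + 16 + 8 + 1, so 794^1433 ≡ 336·49·7·35·570·794 ≡ 1192 (mod 1511)
35·1192 = 41720 ≡ 923 (mod 1511)
918 ≠ 923, so verification fails.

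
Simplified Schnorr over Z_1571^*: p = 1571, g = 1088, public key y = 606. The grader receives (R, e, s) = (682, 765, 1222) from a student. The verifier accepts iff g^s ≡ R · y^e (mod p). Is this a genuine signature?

forged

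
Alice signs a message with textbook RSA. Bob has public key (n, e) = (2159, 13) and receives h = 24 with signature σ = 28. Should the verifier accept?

σ^13 mod 2159 = 24
Since 24 equals the digest 24, verification succeeds.

accept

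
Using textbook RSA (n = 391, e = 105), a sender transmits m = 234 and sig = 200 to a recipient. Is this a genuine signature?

sig^2 ≡ 200^2 = 40000 ≡ 118
sig^4 ≡ 118^2 = 13924 ≡ 239
sig^8 ≡ 239^2 = 57121 ≡ 35
sig^16 ≡ 35^2 = 1225 ≡ 52
sig^32 ≡ 52^2 = 2704 ≡ 358
sig^64 ≡ 358^2 = 128164 ≡ 307
105 = 64 + 32 + 8 + 1, so sig^105 ≡ 307·358·35·200 ≡ 234 (mod 391)
sig^105 mod 391 = 234 matches m.

genuine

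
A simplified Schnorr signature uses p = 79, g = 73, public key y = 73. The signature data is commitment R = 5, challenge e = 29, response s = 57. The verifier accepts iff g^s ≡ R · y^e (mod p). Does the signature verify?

verifies

g^s mod p:
73^57 mod 79 = 8
R · y^e mod p:
73^29 mod 79 = 49
5·49 = 245 ≡ 8 (mod 79)
8 ≡ 8 (mod 79); signature holds.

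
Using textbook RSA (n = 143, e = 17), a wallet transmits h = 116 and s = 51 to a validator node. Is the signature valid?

valid

s^17 mod 143 = 116
116 = h, so the signature checks out.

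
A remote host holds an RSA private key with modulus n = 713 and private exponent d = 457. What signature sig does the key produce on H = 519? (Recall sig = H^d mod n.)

29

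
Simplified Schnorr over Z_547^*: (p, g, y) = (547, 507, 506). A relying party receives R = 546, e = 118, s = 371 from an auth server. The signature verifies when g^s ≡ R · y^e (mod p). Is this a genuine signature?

genuine

g^s mod p:
Squares mod 547: 507^1≡507, 507^2≡506, 507^4≡40, 507^8≡506, 507^16≡40, 507^32≡506, 507^64≡40, 507^128≡506, 507^256≡40
371 = 256 + 64 + 32 + 16 + 2 + 1, so 507^371 ≡ 40·40·506·40·506·507 ≡ 41 (mod 547)
R · y^e mod p:
Squares mod 547: 506^1≡506, 506^2≡40, 506^4≡506, 506^8≡40, 506^16≡506, 506^32≡40, 506^64≡506
118 = 64 + 32 + 16 + 4 + 2, so 506^118 ≡ 506·40·506·506·40 ≡ 506 (mod 547)
546·506 = 276276 ≡ 41 (mod 547)
41 ≡ 41 (mod 547); signature holds.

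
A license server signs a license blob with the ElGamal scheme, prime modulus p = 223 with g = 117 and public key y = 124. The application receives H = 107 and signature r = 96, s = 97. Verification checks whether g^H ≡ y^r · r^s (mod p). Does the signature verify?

verifies

Left side g^H mod p:
117^2 = 13689 ≡ 86
117^4 ≡ 86^2 = 7396 ≡ 37
117^8 ≡ 37^2 = 1369 ≡ 31
117^16 ≡ 31^2 = 961 ≡ 69
117^32 ≡ 69^2 = 4761 ≡ 78
117^64 ≡ 78^2 = 6084 ≡ 63
107 = 64 + 32 + 8 + 2 + 1, so 117^107 ≡ 63·78·31·86·117 ≡ 6 (mod 223)
Right side y^r · r^s mod p:
124^2 = 15376 ≡ 212
124^4 ≡ 212^2 = 44944 ≡ 121
124^8 ≡ 121^2 = 14641 ≡ 146
124^16 ≡ 146^2 = 21316 ≡ 131
124^32 ≡ 131^2 = 17161 ≡ 213
124^64 ≡ 213^2 = 45369 ≡ 100
96 = 64 + 32, so 124^96 ≡ 100·213 ≡ 115 (mod 223)
96^2 = 9216 ≡ 73
96^4 ≡ 73^2 = 5329 ≡ 200
96^8 ≡ 200^2 = 40000 ≡ 83
96^16 ≡ 83^2 = 6889 ≡ 199
96^32 ≡ 199^2 = 39601 ≡ 130
96^64 ≡ 130^2 = 16900 ≡ 175
97 = 64 + 32 + 1, so 96^97 ≡ 175·130·96 ≡ 161 (mod 223)
115·161 = 18515 ≡ 6 (mod 223)
6 ≡ 6 (mod 223), so the signature is genuine.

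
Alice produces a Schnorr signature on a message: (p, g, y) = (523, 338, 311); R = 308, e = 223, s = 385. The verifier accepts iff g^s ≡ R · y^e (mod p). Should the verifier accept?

reject

g^s mod p:
Squares mod 523: 338^1≡338, 338^2≡230, 338^4≡77, 338^8≡176, 338^16≡119, 338^32≡40, 338^64≡31, 338^128≡438, 338^256≡426
385 = 256 + 128 + 1, so 338^385 ≡ 426·438·338 ≡ 266 (mod 523)
R · y^e mod p:
Squares mod 523: 311^1≡311, 311^2≡489, 311^4≡110, 311^8≡71, 311^16≡334, 311^32≡157, 311^64≡68, 311^128≡440
223 = 128 + 64 + 16 + 8 + 4 + 2 + 1, so 311^223 ≡ 440·68·334·71·110·489·311 ≡ 351 (mod 523)
308·351 = 108108 ≡ 370 (mod 523)
266 ≠ 370; the check fails.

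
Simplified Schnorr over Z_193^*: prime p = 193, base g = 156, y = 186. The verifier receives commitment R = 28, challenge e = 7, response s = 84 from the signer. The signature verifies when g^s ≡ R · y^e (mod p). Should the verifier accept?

g^s mod p:
156^2 = 24336 ≡ 18
156^4 ≡ 18^2 = 324 ≡ 131
156^8 ≡ 131^2 = 17161 ≡ 177
156^16 ≡ 177^2 = 31329 ≡ 63
156^32 ≡ 63^2 = 3969 ≡ 109
156^64 ≡ 109^2 = 11881 ≡ 108
84 = 64 + 16 + 4, so 156^84 ≡ 108·63·131 ≡ 50 (mod 193)
R · y^e mod p:
186^2 = 34596 ≡ 49
186^4 ≡ 49^2 = 2401 ≡ 85
7 = 4 + 2 + 1, so 186^7 ≡ 85·49·186 ≡ 181 (mod 193)
28·181 = 5068 ≡ 50 (mod 193)
50 ≡ 50 (mod 193); signature holds.

accept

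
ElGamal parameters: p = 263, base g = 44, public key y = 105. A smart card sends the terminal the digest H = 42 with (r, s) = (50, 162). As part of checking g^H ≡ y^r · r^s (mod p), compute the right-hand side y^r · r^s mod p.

105^2 = 11025 ≡ 242
105^4 ≡ 242^2 = 58564 ≡ 178
105^8 ≡ 178^2 = 31684 ≡ 124
105^16 ≡ 124^2 = 15376 ≡ 122
105^32 ≡ 122^2 = 14884 ≡ 156
50 = 32 + 16 + 2, so 105^50 ≡ 156·122·242 ≡ 88 (mod 263)
50^2 = 2500 ≡ 133
50^4 ≡ 133^2 = 17689 ≡ 68
50^8 ≡ 68^2 = 4624 ≡ 153
50^16 ≡ 153^2 = 23409 ≡ 2
50^32 ≡ 2^2 = 4
50^64 ≡ 4^2 = 16
50^128 ≡ 16^2 = 256
162 = 128 + 32 + 2, so 50^162 ≡ 256·4·133 ≡ 221 (mod 263)
y^r · r^s ≡ 88·221 = 19448 ≡ 249 (mod 263)

249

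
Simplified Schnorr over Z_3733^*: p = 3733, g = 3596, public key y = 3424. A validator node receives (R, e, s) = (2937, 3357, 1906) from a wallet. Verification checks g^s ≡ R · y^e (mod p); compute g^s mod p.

3564

3596^2 = 12931216 ≡ 104
3596^4 ≡ 104^2 = 10816 ≡ 3350
3596^8 ≡ 3350^2 = 11222500 ≡ 1102
3596^16 ≡ 1102^2 = 1214404 ≡ 1179
3596^32 ≡ 1179^2 = 1390041 ≡ 1365
3596^64 ≡ 1365^2 = 1863225 ≡ 458
3596^128 ≡ 458^2 = 209764 ≡ 716
3596^256 ≡ 716^2 = 512656 ≡ 1235
3596^512 ≡ 1235^2 = 1525225 ≡ 2161
3596^1024 ≡ 2161^2 = 4669921 ≡ 3671
1906 = 1024 + 512 + 256 + 64 + 32 + 16 + 2, so 3596^1906 ≡ 3671·2161·1235·458·1365·1179·104 ≡ 3564 (mod 3733)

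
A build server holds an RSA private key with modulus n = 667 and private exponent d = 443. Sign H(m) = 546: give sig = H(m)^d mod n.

(H(m))^2 ≡ 546^2 = 298116 ≡ 634
(H(m))^4 ≡ 634^2 = 401956 ≡ 422
(H(m))^8 ≡ 422^2 = 178084 ≡ 662
(H(m))^16 ≡ 662^2 = 438244 ≡ 25
(H(m))^32 ≡ 25^2 = 625
(H(m))^64 ≡ 625^2 = 390625 ≡ 430
(H(m))^128 ≡ 430^2 = 184900 ≡ 141
(H(m))^256 ≡ 141^2 = 19881 ≡ 538
443 = 256 + 128 + 32 + 16 + 8 + 2 + 1, so (H(m))^443 ≡ 538·141·625·25·662·634·546 ≡ 83 (mod 667)

83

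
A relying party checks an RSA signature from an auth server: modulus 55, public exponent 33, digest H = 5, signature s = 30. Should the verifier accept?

reject

s^2 ≡ 30^2 = 900 ≡ 20
s^4 ≡ 20^2 = 400 ≡ 15
s^8 ≡ 15^2 = 225 ≡ 5
s^16 ≡ 5^2 = 25
s^32 ≡ 25^2 = 625 ≡ 20
33 = 32 + 1, so s^33 ≡ 20·30 ≡ 50 (mod 55)
The recovered value 50 does not match the digest 5.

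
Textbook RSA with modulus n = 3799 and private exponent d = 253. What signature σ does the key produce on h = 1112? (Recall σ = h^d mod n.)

1025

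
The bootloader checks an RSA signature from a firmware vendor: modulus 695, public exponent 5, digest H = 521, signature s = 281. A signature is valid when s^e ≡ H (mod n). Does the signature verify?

verifies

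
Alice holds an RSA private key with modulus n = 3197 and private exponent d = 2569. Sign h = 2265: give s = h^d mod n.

Squares mod 3197: h^1≡2265, h^2≡2237, h^4≡864, h^8≡1595, h^16≡2410, h^32≡2348, h^64≡1476, h^128≡1419, h^256≡2648, h^512≡883, h^1024≡2818, h^2048≡2973
2569 = 2048 + 512 + 8 + 1, so h^2569 ≡ 2973·883·1595·2265 ≡ 1854 (mod 3197)

1854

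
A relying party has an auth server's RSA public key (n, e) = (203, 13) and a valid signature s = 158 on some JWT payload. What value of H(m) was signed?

67

s^2 ≡ 158^2 = 24964 ≡ 198
s^4 ≡ 198^2 = 39204 ≡ 25
s^8 ≡ 25^2 = 625 ≡ 16
13 = 8 + 4 + 1, so s^13 ≡ 16·25·158 ≡ 67 (mod 203)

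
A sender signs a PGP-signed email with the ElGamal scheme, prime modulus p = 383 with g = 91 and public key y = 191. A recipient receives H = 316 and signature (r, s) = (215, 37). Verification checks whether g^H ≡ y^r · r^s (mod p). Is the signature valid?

valid

Left side g^H mod p:
Squares mod 383: 91^1≡91, 91^2≡238, 91^4≡343, 91^8≡68, 91^16≡28, 91^32≡18, 91^64≡324, 91^128≡34, 91^256≡7
316 = 256 + 32 + 16 + 8 + 4, so 91^316 ≡ 7·18·28·68·343 ≡ 288 (mod 383)
Right side y^r · r^s mod p:
Squares mod 383: 191^1≡191, 191^2≡96, 191^4≡24, 191^8≡193, 191^16≡98, 191^32≡29, 191^64≡75, 191^128≡263
215 = 128 + 64 + 16 + 4 + 2 + 1, so 191^215 ≡ 263·75·98·24·96·191 ≡ 236 (mod 383)
Squares mod 383: 215^1≡215, 215^2≡265, 215^4≡136, 215^8≡112, 215^16≡288, 215^32≡216
37 = 32 + 4 + 1, so 215^37 ≡ 216·136·215 ≡ 170 (mod 383)
236·170 = 40120 ≡ 288 (mod 383)
288 ≡ 288 (mod 383), so the signature is genuine.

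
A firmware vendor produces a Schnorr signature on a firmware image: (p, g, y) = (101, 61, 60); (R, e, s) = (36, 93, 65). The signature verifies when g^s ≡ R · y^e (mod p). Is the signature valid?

invalid

g^s mod p:
61^2 = 3721 ≡ 85
61^4 ≡ 85^2 = 7225 ≡ 54
61^8 ≡ 54^2 = 2916 ≡ 88
61^16 ≡ 88^2 = 7744 ≡ 68
61^32 ≡ 68^2 = 4624 ≡ 79
61^64 ≡ 79^2 = 6241 ≡ 80
65 = 64 + 1, so 61^65 ≡ 80·61 ≡ 32 (mod 101)
R · y^e mod p:
60^2 = 3600 ≡ 65
60^4 ≡ 65^2 = 4225 ≡ 84
60^8 ≡ 84^2 = 7056 ≡ 87
60^16 ≡ 87^2 = 7569 ≡ 95
60^32 ≡ 95^2 = 9025 ≡ 36
60^64 ≡ 36^2 = 1296 ≡ 84
93 = 64 + 16 + 8 + 4 + 1, so 60^93 ≡ 84·95·87·84·60 ≡ 39 (mod 101)
36·39 = 1404 ≡ 91 (mod 101)
32 ≠ 91; the check fails.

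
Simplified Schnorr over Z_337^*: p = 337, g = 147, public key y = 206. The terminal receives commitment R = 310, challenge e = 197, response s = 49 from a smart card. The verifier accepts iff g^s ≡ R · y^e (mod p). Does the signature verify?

does not verify

g^s mod p:
Squares mod 337: 147^1≡147, 147^2≡41, 147^4≡333, 147^8≡16, 147^16≡256, 147^32≡158
49 = 32 + 16 + 1, so 147^49 ≡ 158·256·147 ≡ 165 (mod 337)
R · y^e mod p:
Squares mod 337: 206^1≡206, 206^2≡311, 206^4≡2, 206^8≡4, 206^16≡16, 206^32≡256, 206^64≡158, 206^128≡26
197 = 128 + 64 + 4 + 1, so 206^197 ≡ 26·158·2·206 ≡ 82 (mod 337)
310·82 = 25420 ≡ 145 (mod 337)
165 ≠ 145; the check fails.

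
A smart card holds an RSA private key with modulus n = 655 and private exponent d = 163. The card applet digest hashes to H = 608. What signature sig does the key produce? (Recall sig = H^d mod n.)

H^2 ≡ 608^2 = 369664 ≡ 244
H^4 ≡ 244^2 = 59536 ≡ 586
H^8 ≡ 586^2 = 343396 ≡ 176
H^16 ≡ 176^2 = 30976 ≡ 191
H^32 ≡ 191^2 = 36481 ≡ 456
H^64 ≡ 456^2 = 207936 ≡ 301
H^128 ≡ 301^2 = 90601 ≡ 211
163 = 128 + 32 + 2 + 1, so H^163 ≡ 211·456·244·608 ≡ 52 (mod 655)

52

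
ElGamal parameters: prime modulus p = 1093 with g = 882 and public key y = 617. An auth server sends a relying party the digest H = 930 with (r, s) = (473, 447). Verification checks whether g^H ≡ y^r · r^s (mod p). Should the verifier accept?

accept

Left side g^H mod p:
882^930 mod 1093 = 888
Right side y^r · r^s mod p:
617^473 mod 1093 = 531
473^447 mod 1093 = 119
531·119 = 63189 ≡ 888 (mod 1093)
888 ≡ 888 (mod 1093), so the signature is genuine.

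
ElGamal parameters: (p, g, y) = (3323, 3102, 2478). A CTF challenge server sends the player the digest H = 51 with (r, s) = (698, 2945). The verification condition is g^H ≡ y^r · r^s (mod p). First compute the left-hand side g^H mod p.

1781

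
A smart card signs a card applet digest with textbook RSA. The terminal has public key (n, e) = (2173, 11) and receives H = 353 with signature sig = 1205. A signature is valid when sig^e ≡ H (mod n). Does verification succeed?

fails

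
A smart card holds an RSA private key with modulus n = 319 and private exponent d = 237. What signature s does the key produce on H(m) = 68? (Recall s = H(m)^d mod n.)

(H(m))^2 ≡ 68^2 = 4624 ≡ 158
(H(m))^4 ≡ 158^2 = 24964 ≡ 82
(H(m))^8 ≡ 82^2 = 6724 ≡ 25
(H(m))^16 ≡ 25^2 = 625 ≡ 306
(H(m))^32 ≡ 306^2 = 93636 ≡ 169
(H(m))^64 ≡ 169^2 = 28561 ≡ 170
(H(m))^128 ≡ 170^2 = 28900 ≡ 190
237 = 128 + 64 + 32 + 8 + 4 + 1, so (H(m))^237 ≡ 190·170·169·25·82·68 ≡ 84 (mod 319)

84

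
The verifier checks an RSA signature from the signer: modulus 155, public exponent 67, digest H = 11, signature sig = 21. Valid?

yes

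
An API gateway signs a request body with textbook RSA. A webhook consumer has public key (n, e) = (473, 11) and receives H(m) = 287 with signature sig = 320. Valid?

yes

Squares mod 473: sig^1≡320, sig^2≡232, sig^4≡375, sig^8≡144
11 = 8 + 2 + 1, so sig^11 ≡ 144·232·320 ≡ 287 (mod 473)
287 = H(m), so the signature checks out.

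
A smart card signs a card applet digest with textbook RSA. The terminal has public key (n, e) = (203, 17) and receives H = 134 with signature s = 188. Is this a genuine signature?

s^2 ≡ 188^2 = 35344 ≡ 22
s^4 ≡ 22^2 = 484 ≡ 78
s^8 ≡ 78^2 = 6084 ≡ 197
s^16 ≡ 197^2 = 38809 ≡ 36
17 = 16 + 1, so s^17 ≡ 36·188 ≡ 69 (mod 203)
The recovered value 69 does not match the digest 134.

forged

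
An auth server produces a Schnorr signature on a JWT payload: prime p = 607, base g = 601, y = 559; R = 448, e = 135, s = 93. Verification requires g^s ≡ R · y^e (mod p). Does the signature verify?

g^s mod p:
601^2 = 361201 ≡ 36
601^4 ≡ 36^2 = 1296 ≡ 82
601^8 ≡ 82^2 = 6724 ≡ 47
601^16 ≡ 47^2 = 2209 ≡ 388
601^32 ≡ 388^2 = 150544 ≡ 8
601^64 ≡ 8^2 = 64
93 = 64 + 16 + 8 + 4 + 1, so 601^93 ≡ 64·388·47·82·601 ≡ 155 (mod 607)
R · y^e mod p:
559^2 = 312481 ≡ 483
559^4 ≡ 483^2 = 233289 ≡ 201
559^8 ≡ 201^2 = 40401 ≡ 339
559^16 ≡ 339^2 = 114921 ≡ 198
559^32 ≡ 198^2 = 39204 ≡ 356
559^64 ≡ 356^2 = 126736 ≡ 480
559^128 ≡ 480^2 = 230400 ≡ 347
135 = 128 + 4 + 2 + 1, so 559^135 ≡ 347·201·483·559 ≡ 167 (mod 607)
448·167 = 74816 ≡ 155 (mod 607)
155 ≡ 155 (mod 607); signature holds.

verifies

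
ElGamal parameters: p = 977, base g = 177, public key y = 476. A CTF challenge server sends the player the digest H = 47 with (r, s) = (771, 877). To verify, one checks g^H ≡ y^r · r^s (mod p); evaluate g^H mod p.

177^2 = 31329 ≡ 65
177^4 ≡ 65^2 = 4225 ≡ 317
177^8 ≡ 317^2 = 100489 ≡ 835
177^16 ≡ 835^2 = 697225 ≡ 624
177^32 ≡ 624^2 = 389376 ≡ 530
47 = 32 + 8 + 4 + 2 + 1, so 177^47 ≡ 530·835·317·65·177 ≡ 759 (mod 977)

759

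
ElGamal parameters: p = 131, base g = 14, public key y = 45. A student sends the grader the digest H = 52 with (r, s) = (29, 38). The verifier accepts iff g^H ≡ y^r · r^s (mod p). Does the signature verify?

does not verify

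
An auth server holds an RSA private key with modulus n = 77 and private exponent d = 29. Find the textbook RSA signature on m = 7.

63

m^29 mod 77 = 63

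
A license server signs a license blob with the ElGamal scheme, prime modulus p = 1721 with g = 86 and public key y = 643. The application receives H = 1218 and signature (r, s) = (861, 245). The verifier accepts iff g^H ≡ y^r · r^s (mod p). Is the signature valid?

valid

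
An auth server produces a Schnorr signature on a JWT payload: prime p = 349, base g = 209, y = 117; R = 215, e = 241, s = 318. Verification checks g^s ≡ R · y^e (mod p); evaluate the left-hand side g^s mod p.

Squares mod 349: 209^1≡209, 209^2≡56, 209^4≡344, 209^8≡25, 209^16≡276, 209^32≡94, 209^64≡111, 209^128≡106, 209^256≡68
318 = 256 + 32 + 16 + 8 + 4 + 2, so 209^318 ≡ 68·94·276·25·344·56 ≡ 60 (mod 349)

60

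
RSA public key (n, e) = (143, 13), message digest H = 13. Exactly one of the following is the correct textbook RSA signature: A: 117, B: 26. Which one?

Candidate A: 117^13 mod 143 = 13
  → matches H = 13
Candidate B: 26^13 mod 143 = 130

A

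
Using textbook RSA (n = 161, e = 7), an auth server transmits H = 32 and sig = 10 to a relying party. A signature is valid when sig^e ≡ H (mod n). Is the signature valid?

sig^7 mod 161 = 129
sig^7 mod 161 = 129, but H = 32.

invalid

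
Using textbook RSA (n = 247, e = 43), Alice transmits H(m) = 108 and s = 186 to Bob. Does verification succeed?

Squares mod 247: s^1≡186, s^2≡16, s^4≡9, s^8≡81, s^16≡139, s^32≡55
43 = 32 + 8 + 2 + 1, so s^43 ≡ 55·81·16·186 ≡ 108 (mod 247)
s^43 mod 247 = 108 matches H(m).

passes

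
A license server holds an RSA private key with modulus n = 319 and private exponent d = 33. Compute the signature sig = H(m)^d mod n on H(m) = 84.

(H(m))^2 ≡ 84^2 = 7056 ≡ 38
(H(m))^4 ≡ 38^2 = 1444 ≡ 168
(H(m))^8 ≡ 168^2 = 28224 ≡ 152
(H(m))^16 ≡ 152^2 = 23104 ≡ 136
(H(m))^32 ≡ 136^2 = 18496 ≡ 313
33 = 32 + 1, so (H(m))^33 ≡ 313·84 ≡ 134 (mod 319)

134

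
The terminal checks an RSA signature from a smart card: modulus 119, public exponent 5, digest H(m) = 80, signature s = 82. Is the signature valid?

s^2 ≡ 82^2 = 6724 ≡ 60
s^4 ≡ 60^2 = 3600 ≡ 30
5 = 4 + 1, so s^5 ≡ 30·82 ≡ 80 (mod 119)
Since 80 equals the digest 80, verification succeeds.

valid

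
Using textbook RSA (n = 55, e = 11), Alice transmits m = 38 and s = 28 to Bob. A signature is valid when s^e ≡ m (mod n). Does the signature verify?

does not verify

s^11 mod 55 = 17
s^11 mod 55 = 17, but m = 38.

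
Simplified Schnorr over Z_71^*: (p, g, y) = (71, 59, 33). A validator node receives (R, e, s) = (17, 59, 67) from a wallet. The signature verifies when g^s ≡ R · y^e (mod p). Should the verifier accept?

g^s mod p:
59^67 mod 71 = 68
R · y^e mod p:
33^59 mod 71 = 59
17·59 = 1003 ≡ 9 (mod 71)
68 ≠ 9; the check fails.

reject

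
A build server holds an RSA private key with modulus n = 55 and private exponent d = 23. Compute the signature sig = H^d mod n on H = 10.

10

H^2 ≡ 10^2 = 100 ≡ 45
H^4 ≡ 45^2 = 2025 ≡ 45
H^8 ≡ 45^2 = 2025 ≡ 45
H^16 ≡ 45^2 = 2025 ≡ 45
23 = 16 + 4 + 2 + 1, so H^23 ≡ 45·45·45·10 ≡ 10 (mod 55)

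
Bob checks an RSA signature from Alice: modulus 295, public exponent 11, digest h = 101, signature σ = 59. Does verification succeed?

fails

σ^11 mod 295 = 59
σ^11 mod 295 = 59, but h = 101.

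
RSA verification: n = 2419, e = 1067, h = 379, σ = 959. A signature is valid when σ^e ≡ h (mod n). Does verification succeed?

passes

σ^2 ≡ 959^2 = 919681 ≡ 461
σ^4 ≡ 461^2 = 212521 ≡ 2068
σ^8 ≡ 2068^2 = 4276624 ≡ 2251
σ^16 ≡ 2251^2 = 5067001 ≡ 1615
σ^32 ≡ 1615^2 = 2608225 ≡ 543
σ^64 ≡ 543^2 = 294849 ≡ 2150
σ^128 ≡ 2150^2 = 4622500 ≡ 2210
σ^256 ≡ 2210^2 = 4884100 ≡ 139
σ^512 ≡ 139^2 = 19321 ≡ 2388
σ^1024 ≡ 2388^2 = 5702544 ≡ 961
1067 = 1024 + 32 + 8 + 2 + 1, so σ^1067 ≡ 961·543·2251·461·959 ≡ 379 (mod 2419)
379 = h, so the signature checks out.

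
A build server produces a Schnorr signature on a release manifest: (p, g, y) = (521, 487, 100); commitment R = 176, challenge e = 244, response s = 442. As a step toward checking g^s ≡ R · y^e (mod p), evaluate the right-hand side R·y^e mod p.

235

Squares mod 521: 100^1≡100, 100^2≡101, 100^4≡302, 100^8≡29, 100^16≡320, 100^32≡284, 100^64≡422, 100^128≡423
244 = 128 + 64 + 32 + 16 + 4, so 100^244 ≡ 423·422·284·320·302 ≡ 324 (mod 521)
R · y^e ≡ 176·324 = 57024 ≡ 235 (mod 521)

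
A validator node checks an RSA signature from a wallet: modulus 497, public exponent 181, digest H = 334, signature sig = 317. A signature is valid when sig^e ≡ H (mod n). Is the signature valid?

sig^2 ≡ 317^2 = 100489 ≡ 95
sig^4 ≡ 95^2 = 9025 ≡ 79
sig^8 ≡ 79^2 = 6241 ≡ 277
sig^16 ≡ 277^2 = 76729 ≡ 191
sig^32 ≡ 191^2 = 36481 ≡ 200
sig^64 ≡ 200^2 = 40000 ≡ 240
sig^128 ≡ 240^2 = 57600 ≡ 445
181 = 128 + 32 + 16 + 4 + 1, so sig^181 ≡ 445·200·191·79·317 ≡ 163 (mod 497)
sig^181 mod 497 = 163, but H = 334.

invalid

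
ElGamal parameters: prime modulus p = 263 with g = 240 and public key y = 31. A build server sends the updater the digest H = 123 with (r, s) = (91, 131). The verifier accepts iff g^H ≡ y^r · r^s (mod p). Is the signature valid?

Left side g^H mod p:
240^2 = 57600 ≡ 3
240^4 ≡ 3^2 = 9
240^8 ≡ 9^2 = 81
240^16 ≡ 81^2 = 6561 ≡ 249
240^32 ≡ 249^2 = 62001 ≡ 196
240^64 ≡ 196^2 = 38416 ≡ 18
123 = 64 + 32 + 16 + 8 + 2 + 1, so 240^123 ≡ 18·196·249·81·3·240 ≡ 250 (mod 263)
Right side y^r · r^s mod p:
31^2 = 961 ≡ 172
31^4 ≡ 172^2 = 29584 ≡ 128
31^8 ≡ 128^2 = 16384 ≡ 78
31^16 ≡ 78^2 = 6084 ≡ 35
31^32 ≡ 35^2 = 1225 ≡ 173
31^64 ≡ 173^2 = 29929 ≡ 210
91 = 64 + 16 + 8 + 2 + 1, so 31^91 ≡ 210·35·78·172·31 ≡ 13 (mod 263)
91^2 = 8281 ≡ 128
91^4 ≡ 128^2 = 16384 ≡ 78
91^8 ≡ 78^2 = 6084 ≡ 35
91^16 ≡ 35^2 = 1225 ≡ 173
91^32 ≡ 173^2 = 29929 ≡ 210
91^64 ≡ 210^2 = 44100 ≡ 179
91^128 ≡ 179^2 = 32041 ≡ 218
131 = 128 + 2 + 1, so 91^131 ≡ 218·128·91 ≡ 262 (mod 263)
13·262 = 3406 ≡ 250 (mod 263)
250 ≡ 250 (mod 263), so the signature is genuine.

valid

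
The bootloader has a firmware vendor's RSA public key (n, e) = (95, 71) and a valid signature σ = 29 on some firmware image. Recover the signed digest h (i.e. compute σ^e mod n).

σ^2 ≡ 29^2 = 841 ≡ 81
σ^4 ≡ 81^2 = 6561 ≡ 6
σ^8 ≡ 6^2 = 36
σ^16 ≡ 36^2 = 1296 ≡ 61
σ^32 ≡ 61^2 = 3721 ≡ 16
σ^64 ≡ 16^2 = 256 ≡ 66
71 = 64 + 4 + 2 + 1, so σ^71 ≡ 66·6·81·29 ≡ 59 (mod 95)

59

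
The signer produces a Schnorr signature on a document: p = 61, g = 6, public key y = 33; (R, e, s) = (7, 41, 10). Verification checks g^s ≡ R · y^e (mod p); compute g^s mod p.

6^2 = 36
6^4 ≡ 36^2 = 1296 ≡ 15
6^8 ≡ 15^2 = 225 ≡ 42
10 = 8 + 2, so 6^10 ≡ 42·36 ≡ 48 (mod 61)

48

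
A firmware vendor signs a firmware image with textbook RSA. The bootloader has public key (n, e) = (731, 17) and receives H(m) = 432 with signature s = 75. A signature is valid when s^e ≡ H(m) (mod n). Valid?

yes

Squares mod 731: s^1≡75, s^2≡508, s^4≡21, s^8≡441, s^16≡35
17 = 16 + 1, so s^17 ≡ 35·75 ≡ 432 (mod 731)
s^17 mod 731 = 432 matches H(m).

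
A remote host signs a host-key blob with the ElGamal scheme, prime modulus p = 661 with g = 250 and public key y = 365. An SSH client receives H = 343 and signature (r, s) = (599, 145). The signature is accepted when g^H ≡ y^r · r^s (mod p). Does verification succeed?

Left side g^H mod p:
250^2 = 62500 ≡ 366
250^4 ≡ 366^2 = 133956 ≡ 434
250^8 ≡ 434^2 = 188356 ≡ 632
250^16 ≡ 632^2 = 399424 ≡ 180
250^32 ≡ 180^2 = 32400 ≡ 11
250^64 ≡ 11^2 = 121
250^128 ≡ 121^2 = 14641 ≡ 99
250^256 ≡ 99^2 = 9801 ≡ 547
343 = 256 + 64 + 16 + 4 + 2 + 1, so 250^343 ≡ 547·121·180·434·366·250 ≡ 140 (mod 661)
Right side y^r · r^s mod p:
365^2 = 133225 ≡ 364
365^4 ≡ 364^2 = 132496 ≡ 296
365^8 ≡ 296^2 = 87616 ≡ 364
365^16 ≡ 364^2 = 132496 ≡ 296
365^32 ≡ 296^2 = 87616 ≡ 364
365^64 ≡ 364^2 = 132496 ≡ 296
365^128 ≡ 296^2 = 87616 ≡ 364
365^256 ≡ 364^2 = 132496 ≡ 296
365^512 ≡ 296^2 = 87616 ≡ 364
599 = 512 + 64 + 16 + 4 + 2 + 1, so 365^599 ≡ 364·296·296·296·364·365 ≡ 297 (mod 661)
599^2 = 358801 ≡ 539
599^4 ≡ 539^2 = 290521 ≡ 342
599^8 ≡ 342^2 = 116964 ≡ 628
599^16 ≡ 628^2 = 394384 ≡ 428
599^32 ≡ 428^2 = 183184 ≡ 87
599^64 ≡ 87^2 = 7569 ≡ 298
599^128 ≡ 298^2 = 88804 ≡ 230
145 = 128 + 16 + 1, so 599^145 ≡ 230·428·599 ≡ 394 (mod 661)
297·394 = 117018 ≡ 21 (mod 661)
140 ≠ 21, so verification fails.

fails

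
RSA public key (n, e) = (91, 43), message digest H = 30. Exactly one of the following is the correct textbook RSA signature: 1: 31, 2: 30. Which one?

Candidate 1: Squares mod 91: 31^1≡31, 31^2≡51, 31^4≡53, 31^8≡79, 31^16≡53, 31^32≡79; 43 = 32 + 8 + 2 + 1, so 31^43 ≡ 79·79·51·31 ≡ 73 (mod 91)
Candidate 2: Squares mod 91: 30^1≡30, 30^2≡81, 30^4≡9, 30^8≡81, 30^16≡9, 30^32≡81; 43 = 32 + 8 + 2 + 1, so 30^43 ≡ 81·81·81·30 ≡ 30 (mod 91)
  → matches H = 30

2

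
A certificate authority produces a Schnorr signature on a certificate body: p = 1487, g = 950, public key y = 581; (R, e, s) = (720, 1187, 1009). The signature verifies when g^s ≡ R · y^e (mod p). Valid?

g^s mod p:
950^2 = 902500 ≡ 1378
950^4 ≡ 1378^2 = 1898884 ≡ 1472
950^8 ≡ 1472^2 = 2166784 ≡ 225
950^16 ≡ 225^2 = 50625 ≡ 67
950^32 ≡ 67^2 = 4489 ≡ 28
950^64 ≡ 28^2 = 784
950^128 ≡ 784^2 = 614656 ≡ 525
950^256 ≡ 525^2 = 275625 ≡ 530
950^512 ≡ 530^2 = 280900 ≡ 1344
1009 = 512 + 256 + 128 + 64 + 32 + 16 + 1, so 950^1009 ≡ 1344·530·525·784·28·67·950 ≡ 383 (mod 1487)
R · y^e mod p:
581^2 = 337561 ≡ 12
581^4 ≡ 12^2 = 144
581^8 ≡ 144^2 = 20736 ≡ 1405
581^16 ≡ 1405^2 = 1974025 ≡ 776
581^32 ≡ 776^2 = 602176 ≡ 1428
581^64 ≡ 1428^2 = 2039184 ≡ 507
581^128 ≡ 507^2 = 257049 ≡ 1285
581^256 ≡ 1285^2 = 1651225 ≡ 655
581^512 ≡ 655^2 = 429025 ≡ 769
581^1024 ≡ 769^2 = 591361 ≡ 1022
1187 = 1024 + 128 + 32 + 2 + 1, so 581^1187 ≡ 1022·1285·1428·12·581 ≡ 395 (mod 1487)
720·395 = 284400 ≡ 383 (mod 1487)
383 ≡ 383 (mod 1487); signature holds.

yes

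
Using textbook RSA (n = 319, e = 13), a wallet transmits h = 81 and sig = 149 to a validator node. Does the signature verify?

does not verify

sig^13 mod 319 = 51
The recovered value 51 does not match the digest 81.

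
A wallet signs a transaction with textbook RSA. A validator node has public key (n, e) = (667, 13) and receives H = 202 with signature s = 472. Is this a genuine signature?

s^2 ≡ 472^2 = 222784 ≡ 6
s^4 ≡ 6^2 = 36
s^8 ≡ 36^2 = 1296 ≡ 629
13 = 8 + 4 + 1, so s^13 ≡ 629·36·472 ≡ 627 (mod 667)
627 ≠ 202, so verification fails.

forged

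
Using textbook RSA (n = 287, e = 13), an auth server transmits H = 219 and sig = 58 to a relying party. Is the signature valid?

sig^2 ≡ 58^2 = 3364 ≡ 207
sig^4 ≡ 207^2 = 42849 ≡ 86
sig^8 ≡ 86^2 = 7396 ≡ 221
13 = 8 + 4 + 1, so sig^13 ≡ 221·86·58 ≡ 268 (mod 287)
The recovered value 268 does not match the digest 219.

invalid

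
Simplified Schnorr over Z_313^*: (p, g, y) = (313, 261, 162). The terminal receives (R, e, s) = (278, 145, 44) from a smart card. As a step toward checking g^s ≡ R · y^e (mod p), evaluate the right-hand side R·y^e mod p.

Squares mod 313: 162^1≡162, 162^2≡265, 162^4≡113, 162^8≡249, 162^16≡27, 162^32≡103, 162^64≡280, 162^128≡150
145 = 128 + 16 + 1, so 162^145 ≡ 150·27·162 ≡ 52 (mod 313)
R · y^e ≡ 278·52 = 14456 ≡ 58 (mod 313)

58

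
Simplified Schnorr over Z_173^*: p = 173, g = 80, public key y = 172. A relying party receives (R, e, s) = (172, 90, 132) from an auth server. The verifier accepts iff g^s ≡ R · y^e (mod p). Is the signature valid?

g^s mod p:
80^2 = 6400 ≡ 172
80^4 ≡ 172^2 = 29584 ≡ 1
80^8 ≡ 1^2 = 1
80^16 ≡ 1^2 = 1
80^32 ≡ 1^2 = 1
80^64 ≡ 1^2 = 1
80^128 ≡ 1^2 = 1
132 = 128 + 4, so 80^132 ≡ 1·1 ≡ 1 (mod 173)
R · y^e mod p:
172^2 = 29584 ≡ 1
172^4 ≡ 1^2 = 1
172^8 ≡ 1^2 = 1
172^16 ≡ 1^2 = 1
172^32 ≡ 1^2 = 1
172^64 ≡ 1^2 = 1
90 = 64 + 16 + 8 + 2, so 172^90 ≡ 1·1·1·1 ≡ 1 (mod 173)
172·1 = 172 ≡ 172 (mod 173)
1 ≠ 172; the check fails.

invalid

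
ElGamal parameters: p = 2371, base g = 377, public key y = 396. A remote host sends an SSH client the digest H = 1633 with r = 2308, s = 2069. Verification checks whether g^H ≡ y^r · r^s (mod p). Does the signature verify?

Left side g^H mod p:
377^2 = 142129 ≡ 2240
377^4 ≡ 2240^2 = 5017600 ≡ 564
377^8 ≡ 564^2 = 318096 ≡ 382
377^16 ≡ 382^2 = 145924 ≡ 1293
377^32 ≡ 1293^2 = 1671849 ≡ 294
377^64 ≡ 294^2 = 86436 ≡ 1080
377^128 ≡ 1080^2 = 1166400 ≡ 2239
377^256 ≡ 2239^2 = 5013121 ≡ 827
377^512 ≡ 827^2 = 683929 ≡ 1081
377^1024 ≡ 1081^2 = 1168561 ≡ 2029
1633 = 1024 + 512 + 64 + 32 + 1, so 377^1633 ≡ 2029·1081·1080·294·377 ≡ 1516 (mod 2371)
Right side y^r · r^s mod p:
396^2 = 156816 ≡ 330
396^4 ≡ 330^2 = 108900 ≡ 2205
396^8 ≡ 2205^2 = 4862025 ≡ 1475
396^16 ≡ 1475^2 = 2175625 ≡ 1418
396^32 ≡ 1418^2 = 2010724 ≡ 116
396^64 ≡ 116^2 = 13456 ≡ 1601
396^128 ≡ 1601^2 = 2563201 ≡ 150
396^256 ≡ 150^2 = 22500 ≡ 1161
396^512 ≡ 1161^2 = 1347921 ≡ 1193
396^1024 ≡ 1193^2 = 1423249 ≡ 649
396^2048 ≡ 649^2 = 421201 ≡ 1534
2308 = 2048 + 256 + 4, so 396^2308 ≡ 1534·1161·2205 ≡ 677 (mod 2371)
2308^2 = 5326864 ≡ 1598
2308^4 ≡ 1598^2 = 2553604 ≡ 37
2308^8 ≡ 37^2 = 1369
2308^16 ≡ 1369^2 = 1874161 ≡ 1071
2308^32 ≡ 1071^2 = 1147041 ≡ 1848
2308^64 ≡ 1848^2 = 3415104 ≡ 864
2308^128 ≡ 864^2 = 746496 ≡ 2002
2308^256 ≡ 2002^2 = 4008004 ≡ 1014
2308^512 ≡ 1014^2 = 1028196 ≡ 1553
2308^1024 ≡ 1553^2 = 2411809 ≡ 502
2308^2048 ≡ 502^2 = 252004 ≡ 678
2069 = 2048 + 16 + 4 + 1, so 2308^2069 ≡ 678·1071·37·2308 ≡ 770 (mod 2371)
677·770 = 521290 ≡ 2041 (mod 2371)
1516 ≠ 2041, so verification fails.

does not verify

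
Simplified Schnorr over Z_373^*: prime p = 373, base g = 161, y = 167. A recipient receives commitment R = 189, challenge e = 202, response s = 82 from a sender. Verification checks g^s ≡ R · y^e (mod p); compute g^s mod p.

Squares mod 373: 161^1≡161, 161^2≡184, 161^4≡286, 161^8≡109, 161^16≡318, 161^32≡41, 161^64≡189
82 = 64 + 16 + 2, so 161^82 ≡ 189·318·184 ≡ 64 (mod 373)

64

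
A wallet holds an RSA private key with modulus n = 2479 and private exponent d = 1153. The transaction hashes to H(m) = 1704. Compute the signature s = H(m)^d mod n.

1704

(H(m))^2 ≡ 1704^2 = 2903616 ≡ 707
(H(m))^4 ≡ 707^2 = 499849 ≡ 1570
(H(m))^8 ≡ 1570^2 = 2464900 ≡ 774
(H(m))^16 ≡ 774^2 = 599076 ≡ 1637
(H(m))^32 ≡ 1637^2 = 2679769 ≡ 2449
(H(m))^64 ≡ 2449^2 = 5997601 ≡ 900
(H(m))^128 ≡ 900^2 = 810000 ≡ 1846
(H(m))^256 ≡ 1846^2 = 3407716 ≡ 1570
(H(m))^512 ≡ 1570^2 = 2464900 ≡ 774
(H(m))^1024 ≡ 774^2 = 599076 ≡ 1637
1153 = 1024 + 128 + 1, so (H(m))^1153 ≡ 1637·1846·1704 ≡ 1704 (mod 2479)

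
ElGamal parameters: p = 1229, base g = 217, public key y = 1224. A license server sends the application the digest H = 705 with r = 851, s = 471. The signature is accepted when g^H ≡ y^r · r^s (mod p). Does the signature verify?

verifies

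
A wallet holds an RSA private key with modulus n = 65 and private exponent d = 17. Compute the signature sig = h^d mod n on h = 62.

17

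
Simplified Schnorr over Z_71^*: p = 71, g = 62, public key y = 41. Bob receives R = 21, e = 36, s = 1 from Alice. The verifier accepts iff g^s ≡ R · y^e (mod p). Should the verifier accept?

accept

g^s mod p:
62^1 mod 71 = 62
R · y^e mod p:
41^2 = 1681 ≡ 48
41^4 ≡ 48^2 = 2304 ≡ 32
41^8 ≡ 32^2 = 1024 ≡ 30
41^16 ≡ 30^2 = 900 ≡ 48
41^32 ≡ 48^2 = 2304 ≡ 32
36 = 32 + 4, so 41^36 ≡ 32·32 ≡ 30 (mod 71)
21·30 = 630 ≡ 62 (mod 71)
62 ≡ 62 (mod 71); signature holds.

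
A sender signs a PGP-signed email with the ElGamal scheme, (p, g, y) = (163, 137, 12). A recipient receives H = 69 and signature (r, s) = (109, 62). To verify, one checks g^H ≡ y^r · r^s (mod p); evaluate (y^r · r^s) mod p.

48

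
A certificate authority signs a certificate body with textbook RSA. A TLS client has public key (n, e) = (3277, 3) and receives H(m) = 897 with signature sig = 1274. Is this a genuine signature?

forged

sig^3 mod 3277 = 1993
sig^3 mod 3277 = 1993, but H(m) = 897.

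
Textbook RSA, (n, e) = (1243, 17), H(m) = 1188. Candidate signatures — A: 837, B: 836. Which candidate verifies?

Candidate A: 837^2 = 700569 ≡ 760; 837^4 ≡ 760^2 = 577600 ≡ 848; 837^8 ≡ 848^2 = 719104 ≡ 650; 837^16 ≡ 650^2 = 422500 ≡ 1123; 17 = 16 + 1, so 837^17 ≡ 1123·837 ≡ 243 (mod 1243)
Candidate B: 836^2 = 698896 ≡ 330; 836^4 ≡ 330^2 = 108900 ≡ 759; 836^8 ≡ 759^2 = 576081 ≡ 572; 836^16 ≡ 572^2 = 327184 ≡ 275; 17 = 16 + 1, so 836^17 ≡ 275·836 ≡ 1188 (mod 1243)
  → matches H(m) = 1188

B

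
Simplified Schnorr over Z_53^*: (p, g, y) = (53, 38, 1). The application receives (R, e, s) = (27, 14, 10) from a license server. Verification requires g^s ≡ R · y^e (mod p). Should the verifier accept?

g^s mod p:
Squares mod 53: 38^1≡38, 38^2≡13, 38^4≡10, 38^8≡47
10 = 8 + 2, so 38^10 ≡ 47·13 ≡ 28 (mod 53)
R · y^e mod p:
Squares mod 53: 1^1≡1, 1^2≡1, 1^4≡1, 1^8≡1
14 = 8 + 4 + 2, so 1^14 ≡ 1·1·1 ≡ 1 (mod 53)
27·1 = 27 ≡ 27 (mod 53)
28 ≠ 27; the check fails.

reject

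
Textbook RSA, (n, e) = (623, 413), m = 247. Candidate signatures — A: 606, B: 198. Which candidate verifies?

A

Candidate A: 606^2 = 367236 ≡ 289; 606^4 ≡ 289^2 = 83521 ≡ 39; 606^8 ≡ 39^2 = 1521 ≡ 275; 606^16 ≡ 275^2 = 75625 ≡ 242; 606^32 ≡ 242^2 = 58564 ≡ 2; 606^64 ≡ 2^2 = 4; 606^128 ≡ 4^2 = 16; 606^256 ≡ 16^2 = 256; 413 = 256 + 128 + 16 + 8 + 4 + 1, so 606^413 ≡ 256·16·242·275·39·606 ≡ 247 (mod 623)
  → matches m = 247
Candidate B: 198^2 = 39204 ≡ 578; 198^4 ≡ 578^2 = 334084 ≡ 156; 198^8 ≡ 156^2 = 24336 ≡ 39; 198^16 ≡ 39^2 = 1521 ≡ 275; 198^32 ≡ 275^2 = 75625 ≡ 242; 198^64 ≡ 242^2 = 58564 ≡ 2; 198^128 ≡ 2^2 = 4; 198^256 ≡ 4^2 = 16; 413 = 256 + 128 + 16 + 8 + 4 + 1, so 198^413 ≡ 16·4·275·39·156·198 ≡ 249 (mod 623)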